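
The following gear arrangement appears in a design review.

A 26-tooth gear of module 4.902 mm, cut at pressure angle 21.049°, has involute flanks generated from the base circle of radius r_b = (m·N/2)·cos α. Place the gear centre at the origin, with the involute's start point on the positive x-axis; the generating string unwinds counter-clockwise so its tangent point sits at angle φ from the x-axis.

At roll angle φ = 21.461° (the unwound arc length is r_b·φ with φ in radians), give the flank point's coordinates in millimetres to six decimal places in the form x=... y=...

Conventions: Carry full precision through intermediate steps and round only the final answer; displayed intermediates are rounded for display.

x=63.500654 y=1.027261

topology: single-mesh involute geometry — m = 4.902, N = 26
pitch radius r_p = m·N/2 = 4.902·26/2 = 63.726000
base radius r_b = r_p·cos α = 63.726000·cos 21.049° = 59.473794
roll angle φ = 21.461° = 0.37456511 rad
x = r_b·(cos φ + φ·sin φ) = 63.500654
y = r_b·(sin φ − φ·cos φ) = 1.027261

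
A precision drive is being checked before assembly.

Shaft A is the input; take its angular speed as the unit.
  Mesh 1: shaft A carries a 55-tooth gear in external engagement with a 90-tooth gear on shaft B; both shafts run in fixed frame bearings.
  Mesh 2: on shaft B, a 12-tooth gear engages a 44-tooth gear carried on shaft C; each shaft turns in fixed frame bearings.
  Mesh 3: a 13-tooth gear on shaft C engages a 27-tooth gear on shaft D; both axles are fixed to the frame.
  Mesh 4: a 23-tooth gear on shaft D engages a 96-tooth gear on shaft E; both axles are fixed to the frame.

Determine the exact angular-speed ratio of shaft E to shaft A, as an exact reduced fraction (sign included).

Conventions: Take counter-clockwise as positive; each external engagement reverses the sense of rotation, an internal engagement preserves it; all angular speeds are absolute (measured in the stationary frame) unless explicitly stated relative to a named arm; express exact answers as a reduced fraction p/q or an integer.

299/15552

class = fixed-axis compound train [4 meshes; 4 ratios multiply, 4 sense flips]
mesh 1 [55T→90T]: running ratio 11/18, sense −
mesh 2 [12T→44T]: running ratio 1/6, sense +
mesh 3 [13T→27T]: running ratio 13/162, sense −
mesh 4 [23T→96T]: running ratio 299/15552, sense +
ω_out/ω_in = 299/15552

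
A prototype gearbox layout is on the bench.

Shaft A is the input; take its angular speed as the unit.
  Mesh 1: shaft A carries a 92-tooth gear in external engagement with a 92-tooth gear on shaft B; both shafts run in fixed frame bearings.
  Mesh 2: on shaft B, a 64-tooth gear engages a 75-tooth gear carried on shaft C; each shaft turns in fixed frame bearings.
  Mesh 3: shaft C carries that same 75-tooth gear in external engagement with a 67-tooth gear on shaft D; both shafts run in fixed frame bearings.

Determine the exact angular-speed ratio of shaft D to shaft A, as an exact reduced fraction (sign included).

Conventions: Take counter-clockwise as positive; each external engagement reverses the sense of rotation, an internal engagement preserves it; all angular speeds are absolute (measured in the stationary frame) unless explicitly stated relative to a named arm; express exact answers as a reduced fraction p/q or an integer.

-64/67

class = fixed-axis compound train [3 meshes; 3 ratios multiply, 3 sense flips]
mesh 1 [92T→92T]: running ratio 1, sense −
mesh 2 [64T→75T]: running ratio 64/75, sense +
mesh 3 [75T→67T]: running ratio 64/67, sense −
ω_out/ω_in = -64/67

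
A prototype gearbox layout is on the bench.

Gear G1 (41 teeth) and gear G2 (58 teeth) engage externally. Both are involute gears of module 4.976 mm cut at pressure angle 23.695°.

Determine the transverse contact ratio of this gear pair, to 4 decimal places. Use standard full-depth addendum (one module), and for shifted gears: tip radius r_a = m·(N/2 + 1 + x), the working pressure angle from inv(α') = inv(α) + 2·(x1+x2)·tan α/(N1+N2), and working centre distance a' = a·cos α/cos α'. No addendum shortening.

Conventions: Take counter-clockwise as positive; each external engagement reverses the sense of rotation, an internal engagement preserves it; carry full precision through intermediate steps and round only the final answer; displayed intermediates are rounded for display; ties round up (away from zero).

topology: single-mesh involute geometry — m = 4.976, 41T/58T pair
base radii: r_b1 = 93.408488, r_b2 = 132.138836
tip radii: r_a1 = 106.984000, r_a2 = 149.280000
no profile shift: α' = α, a' = a
action lengths: √(r_a1²−r_b1²) = 52.157748, √(r_a2²−r_b2²) = 69.453916
base pitch p_b = π·m·cos α = 14.314703
CR = (52.157748 + 69.453916 − 246.312000·sin 23.69500°)/14.314703 = 1.580667
contact ratio ≈ 1.5807

1.5807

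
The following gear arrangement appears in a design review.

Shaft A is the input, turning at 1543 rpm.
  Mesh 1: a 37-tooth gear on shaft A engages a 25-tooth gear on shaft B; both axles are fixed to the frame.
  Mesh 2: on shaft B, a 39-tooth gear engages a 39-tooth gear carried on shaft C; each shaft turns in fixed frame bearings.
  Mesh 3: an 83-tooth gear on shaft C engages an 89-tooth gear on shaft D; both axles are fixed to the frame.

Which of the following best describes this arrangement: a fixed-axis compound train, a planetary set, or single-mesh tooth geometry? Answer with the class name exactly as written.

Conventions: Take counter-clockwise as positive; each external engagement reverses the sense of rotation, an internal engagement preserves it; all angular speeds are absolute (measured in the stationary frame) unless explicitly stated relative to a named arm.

class = fixed-axis compound train [3 meshes; 3 ratios multiply, 3 sense flips]
classification: fixed-axis compound train

fixed-axis compound train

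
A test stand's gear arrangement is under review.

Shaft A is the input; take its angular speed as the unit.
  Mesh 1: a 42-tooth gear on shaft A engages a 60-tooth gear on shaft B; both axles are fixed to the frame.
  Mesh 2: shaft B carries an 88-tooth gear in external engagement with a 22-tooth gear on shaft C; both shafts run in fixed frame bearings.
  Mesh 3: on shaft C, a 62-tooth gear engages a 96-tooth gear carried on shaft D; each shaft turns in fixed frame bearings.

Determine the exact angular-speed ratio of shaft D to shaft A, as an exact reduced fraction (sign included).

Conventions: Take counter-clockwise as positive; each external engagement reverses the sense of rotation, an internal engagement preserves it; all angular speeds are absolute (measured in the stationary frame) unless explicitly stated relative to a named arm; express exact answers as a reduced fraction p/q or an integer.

class = fixed-axis compound train [3 meshes; 3 ratios multiply, 3 sense flips]
mesh 1 [42T→60T]: running ratio 7/10, sense −
mesh 2 [88T→22T]: running ratio 14/5, sense +
mesh 3 [62T→96T]: running ratio 217/120, sense −
ω_out/ω_in = -217/120

-217/120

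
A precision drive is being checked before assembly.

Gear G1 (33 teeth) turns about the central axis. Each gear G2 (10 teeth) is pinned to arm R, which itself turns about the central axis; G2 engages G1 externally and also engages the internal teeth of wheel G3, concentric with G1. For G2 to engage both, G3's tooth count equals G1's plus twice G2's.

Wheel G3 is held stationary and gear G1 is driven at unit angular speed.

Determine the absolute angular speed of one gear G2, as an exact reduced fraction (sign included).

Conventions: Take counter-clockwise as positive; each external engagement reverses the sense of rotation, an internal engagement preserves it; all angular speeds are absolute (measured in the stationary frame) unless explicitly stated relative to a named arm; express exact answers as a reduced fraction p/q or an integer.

-33/20

class = planetary set [G3 = 33+2·10 = 53; Willis about the carrier]
ring teeth: 33 + 2·10 = 53
33(ω_sun−ω_arm) = −53(ω_ring−ω_arm),  ω_ring = 0, ω_sun = 1
33(1−ω_arm) = −53(0−ω_arm)  ⇒  86·ω_arm = 33  ⇒  ω_arm = 33/86
sun–planet mesh: 33·(1−33/86) = −10·(ω_p−ω_arm)  ⇒  ω_p−ω_arm = -1749/860
ω_p = 33/86 − 1749/860 = -33/20
exact speed ratio = -33/20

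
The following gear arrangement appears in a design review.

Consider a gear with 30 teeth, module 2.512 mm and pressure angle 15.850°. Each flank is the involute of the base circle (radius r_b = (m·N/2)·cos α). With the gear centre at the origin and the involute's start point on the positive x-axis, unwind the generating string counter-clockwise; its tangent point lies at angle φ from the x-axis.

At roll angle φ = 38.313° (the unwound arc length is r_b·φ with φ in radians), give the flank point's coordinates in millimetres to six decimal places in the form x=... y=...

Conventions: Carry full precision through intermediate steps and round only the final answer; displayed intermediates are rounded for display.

x=43.467658 y=3.453674

class = single-mesh tooth geometry [base-circle involute, m = 2.512, 30T]
pitch radius r_p = m·N/2 = 2.512·30/2 = 37.680000
base radius r_b = r_p·cos α = 37.680000·cos 15.850° = 36.247407
roll angle φ = 38.313° = 0.66868800 rad
x = r_b·(cos φ + φ·sin φ) = 43.467658
y = r_b·(sin φ − φ·cos φ) = 3.453674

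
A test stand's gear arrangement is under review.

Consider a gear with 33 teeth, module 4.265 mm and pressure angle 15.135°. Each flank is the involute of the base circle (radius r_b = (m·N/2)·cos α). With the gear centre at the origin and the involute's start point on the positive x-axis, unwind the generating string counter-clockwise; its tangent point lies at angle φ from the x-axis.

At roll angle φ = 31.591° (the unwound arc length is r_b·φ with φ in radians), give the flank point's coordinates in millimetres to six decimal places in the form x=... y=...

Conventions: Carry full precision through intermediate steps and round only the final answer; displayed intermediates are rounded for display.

x=77.485670 y=3.681388

recognized (one wheel, involute flank): single-mesh tooth geometry, m = 4.265, N = 33
pitch radius r_p = m·N/2 = 4.265·33/2 = 70.372500
base radius r_b = r_p·cos α = 70.372500·cos 15.135° = 67.931511
roll angle φ = 31.591° = 0.55136696 rad
x = r_b·(cos φ + φ·sin φ) = 77.485670
y = r_b·(sin φ − φ·cos φ) = 3.681388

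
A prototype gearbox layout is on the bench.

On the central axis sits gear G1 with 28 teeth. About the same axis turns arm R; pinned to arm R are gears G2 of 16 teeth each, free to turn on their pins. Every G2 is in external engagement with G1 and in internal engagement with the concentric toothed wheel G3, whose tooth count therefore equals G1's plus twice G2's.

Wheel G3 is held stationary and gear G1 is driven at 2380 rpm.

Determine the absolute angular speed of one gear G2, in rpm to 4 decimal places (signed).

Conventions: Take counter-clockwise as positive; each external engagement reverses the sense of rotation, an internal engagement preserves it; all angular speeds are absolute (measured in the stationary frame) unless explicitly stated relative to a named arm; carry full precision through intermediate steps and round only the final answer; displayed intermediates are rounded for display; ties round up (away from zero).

-2082.5000 rpm

class = planetary set [G3 = 28+2·16 = 60; Willis about the carrier]
normalise by the input: solve with ω_sun = 1, then scale by 2380 rpm
ring teeth: 28 + 2·16 = 60
28(ω_sun−ω_arm) = −60(ω_ring−ω_arm),  ω_ring = 0, ω_sun = 1
28(1−ω_arm) = −60(0−ω_arm)  ⇒  88·ω_arm = 28  ⇒  ω_arm = 7/22
sun–planet mesh: 28·(1−7/22) = −16·(ω_p−ω_arm)  ⇒  ω_p−ω_arm = -105/88
ω_p = 7/22 − 105/88 = -7/8
scale: ω_p = -7/8 × 2380 rpm = -2082.5000 rpm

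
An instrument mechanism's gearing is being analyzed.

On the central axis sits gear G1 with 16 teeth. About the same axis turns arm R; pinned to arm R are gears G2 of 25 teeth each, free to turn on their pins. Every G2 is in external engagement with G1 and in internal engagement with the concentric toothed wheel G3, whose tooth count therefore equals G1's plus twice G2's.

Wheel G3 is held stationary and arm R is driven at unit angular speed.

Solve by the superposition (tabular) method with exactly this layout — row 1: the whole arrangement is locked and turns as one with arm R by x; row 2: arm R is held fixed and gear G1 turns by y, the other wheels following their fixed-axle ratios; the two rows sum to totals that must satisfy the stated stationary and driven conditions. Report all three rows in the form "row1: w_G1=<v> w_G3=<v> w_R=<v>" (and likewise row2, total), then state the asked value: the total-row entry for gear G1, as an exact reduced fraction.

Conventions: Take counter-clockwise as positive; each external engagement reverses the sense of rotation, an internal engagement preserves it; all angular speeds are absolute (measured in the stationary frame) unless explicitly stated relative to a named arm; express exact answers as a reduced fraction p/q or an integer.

row1: w_G1=1 w_G3=1 w_R=1
row2: w_G1=33/8 w_G3=-1 w_R=0
total: w_G1=41/8 w_G3=0 w_R=1
asked value: 41/8

class = planetary set [G3 = 16+2·25 = 66; Willis about the carrier]
row 1 (train locked, turned with arm): all members turn x
row 2 (arm held, sun turns y): ω_ring = −(16/66)·y, ω_arm = 0
boundary: total ω_ring = x − (16/66)·y = 0 and total ω_arm = x = 1  ⇒  y = 33/8, x = 1
row 2 ring = −(16/66)·33/8 = -1
totals (row 1 + row 2): sun 1 + 33/8 = 41/8, ring 1 + (-1) = 0, arm 1 + 0 = 1
asked cell (total, sun) = 41/8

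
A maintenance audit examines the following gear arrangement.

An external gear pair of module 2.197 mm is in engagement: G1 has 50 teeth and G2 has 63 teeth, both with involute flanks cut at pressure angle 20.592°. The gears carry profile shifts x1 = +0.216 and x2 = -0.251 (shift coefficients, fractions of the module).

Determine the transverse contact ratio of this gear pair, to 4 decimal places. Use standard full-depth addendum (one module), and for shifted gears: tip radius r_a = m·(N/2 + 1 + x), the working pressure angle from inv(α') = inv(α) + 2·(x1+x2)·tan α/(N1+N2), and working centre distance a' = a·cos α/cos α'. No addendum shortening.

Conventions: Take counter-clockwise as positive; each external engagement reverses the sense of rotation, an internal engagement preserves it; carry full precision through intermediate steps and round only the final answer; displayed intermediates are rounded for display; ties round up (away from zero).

1.7343

class = single-mesh tooth geometry [involute pair 50T × 63T, m = 2.197]
base radii: r_b1 = 51.415768, r_b2 = 64.783867
tip radii: r_a1 = 57.596552, r_a2 = 70.851053
inv(α') = inv(20.592°) + 2·(+0.216-0.251)·tan α/(50+63) = 0.01608500  ⇒  α' = 20.49706°
a' = a·cos α / cos α' = 124.1305·cos 20.592°/cos 20.49706° = 124.053435
action lengths: √(r_a1²−r_b1²) = 25.957304, √(r_a2²−r_b2²) = 28.686621
base pitch p_b = π·m·cos α = 6.461096
CR = (25.957304 + 28.686621 − 124.053435·sin 20.49706°)/6.461096 = 1.734298
contact ratio ≈ 1.7343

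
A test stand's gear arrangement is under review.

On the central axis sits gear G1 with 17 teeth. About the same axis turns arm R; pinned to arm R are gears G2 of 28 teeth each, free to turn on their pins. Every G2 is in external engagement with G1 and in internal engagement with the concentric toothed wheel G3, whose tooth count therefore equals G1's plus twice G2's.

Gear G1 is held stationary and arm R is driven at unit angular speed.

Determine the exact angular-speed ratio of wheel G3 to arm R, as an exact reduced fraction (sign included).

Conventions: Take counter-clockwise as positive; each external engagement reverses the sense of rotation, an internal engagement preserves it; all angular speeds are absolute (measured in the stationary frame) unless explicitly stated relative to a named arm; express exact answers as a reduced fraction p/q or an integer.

topology: planetary set — G1 17T / G2 28T / G3 73T, arm = carrier (Willis)
ring teeth: 17 + 2·28 = 73
17(ω_sun−ω_arm) = −73(ω_ring−ω_arm),  ω_sun = 0, ω_arm = 1
ω_ring = 1 − (17/73)(0−1) = 90/73
ω_out/ω_in = 90/73

90/73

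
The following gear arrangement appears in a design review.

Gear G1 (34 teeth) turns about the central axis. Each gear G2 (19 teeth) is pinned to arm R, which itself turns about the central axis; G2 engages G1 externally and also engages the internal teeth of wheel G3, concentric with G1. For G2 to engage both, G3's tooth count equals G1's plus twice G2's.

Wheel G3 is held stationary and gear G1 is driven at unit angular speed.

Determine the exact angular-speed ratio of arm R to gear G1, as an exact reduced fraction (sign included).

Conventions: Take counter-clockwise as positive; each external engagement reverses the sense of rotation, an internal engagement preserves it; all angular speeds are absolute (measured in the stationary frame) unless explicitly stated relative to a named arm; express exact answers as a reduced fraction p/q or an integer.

17/53

recognized (axles ride arm R): planetary set, 34/19/72 teeth
ring teeth: 34 + 2·19 = 72
34(ω_sun−ω_arm) = −72(ω_ring−ω_arm),  ω_ring = 0, ω_sun = 1
34(1−ω_arm) = −72(0−ω_arm)  ⇒  106·ω_arm = 34  ⇒  ω_arm = 17/53
ω_out/ω_in = 17/53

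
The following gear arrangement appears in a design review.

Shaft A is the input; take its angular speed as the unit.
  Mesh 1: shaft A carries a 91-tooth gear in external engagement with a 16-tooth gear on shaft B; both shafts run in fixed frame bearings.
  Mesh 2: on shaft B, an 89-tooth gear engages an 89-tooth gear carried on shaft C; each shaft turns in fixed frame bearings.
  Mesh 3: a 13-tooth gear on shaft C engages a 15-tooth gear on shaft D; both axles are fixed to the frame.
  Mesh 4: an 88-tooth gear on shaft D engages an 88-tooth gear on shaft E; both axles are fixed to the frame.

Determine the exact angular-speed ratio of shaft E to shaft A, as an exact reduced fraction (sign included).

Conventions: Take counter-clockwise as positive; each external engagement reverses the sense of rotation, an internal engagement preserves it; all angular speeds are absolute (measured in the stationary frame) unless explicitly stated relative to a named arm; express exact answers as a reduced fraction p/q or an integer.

class = fixed-axis compound train [4 meshes; 4 ratios multiply, 4 sense flips]
mesh 1 [91T→16T]: running ratio 91/16, sense −
mesh 2 [89T→89T]: running ratio 91/16, sense +
mesh 3 [13T→15T]: running ratio 1183/240, sense −
mesh 4 [88T→88T]: running ratio 1183/240, sense +
ω_out/ω_in = 1183/240

1183/240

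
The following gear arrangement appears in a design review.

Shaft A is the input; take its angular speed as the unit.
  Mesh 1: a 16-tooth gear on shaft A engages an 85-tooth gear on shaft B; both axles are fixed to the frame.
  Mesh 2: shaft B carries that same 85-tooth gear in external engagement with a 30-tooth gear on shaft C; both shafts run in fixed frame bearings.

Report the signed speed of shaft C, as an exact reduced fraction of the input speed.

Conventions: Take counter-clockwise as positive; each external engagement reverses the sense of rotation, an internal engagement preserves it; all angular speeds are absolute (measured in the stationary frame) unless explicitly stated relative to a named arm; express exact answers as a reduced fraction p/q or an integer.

8/15

2-mesh fixed-axis compound train (all bearings frame-fixed)
mesh 1 [16T→85T]: |ω|/ω_in = 1×16/85 = 16/85, sense flips to −
mesh 2 [85T→30T]: |ω|/ω_in = (16/85)×85/30 = 8/15, sense flips to +
signed output speed (× input speed) = 8/15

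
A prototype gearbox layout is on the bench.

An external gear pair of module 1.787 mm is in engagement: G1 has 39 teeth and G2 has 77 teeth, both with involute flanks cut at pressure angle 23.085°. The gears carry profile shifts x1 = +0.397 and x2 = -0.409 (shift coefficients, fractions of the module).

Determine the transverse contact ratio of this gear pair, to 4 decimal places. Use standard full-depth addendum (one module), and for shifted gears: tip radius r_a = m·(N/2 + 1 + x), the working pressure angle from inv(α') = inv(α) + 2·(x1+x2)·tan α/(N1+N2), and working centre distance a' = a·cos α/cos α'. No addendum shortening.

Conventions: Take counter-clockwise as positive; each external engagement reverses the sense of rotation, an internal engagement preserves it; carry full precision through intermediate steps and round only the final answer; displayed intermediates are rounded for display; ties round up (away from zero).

1.5754

recognized (one external pair, fixed centres): single-mesh tooth geometry, m = 1.787, N1 = 39, N2 = 77
base radii: r_b1 = 32.056138, r_b2 = 63.290324
tip radii: r_a1 = 37.342939, r_a2 = 69.855617
inv(α') = inv(23.085°) + 2·(+0.397-0.409)·tan α/(39+77) = 0.02322931  ⇒  α' = 23.05715°
a' = a·cos α / cos α' = 103.6460·cos 23.085°/cos 23.05715° = 103.624544
action lengths: √(r_a1²−r_b1²) = 19.154611, √(r_a2²−r_b2²) = 29.565895
base pitch p_b = π·m·cos α = 5.164478
CR = (19.154611 + 29.565895 − 103.624544·sin 23.05715°)/5.164478 = 1.575386
contact ratio ≈ 1.5754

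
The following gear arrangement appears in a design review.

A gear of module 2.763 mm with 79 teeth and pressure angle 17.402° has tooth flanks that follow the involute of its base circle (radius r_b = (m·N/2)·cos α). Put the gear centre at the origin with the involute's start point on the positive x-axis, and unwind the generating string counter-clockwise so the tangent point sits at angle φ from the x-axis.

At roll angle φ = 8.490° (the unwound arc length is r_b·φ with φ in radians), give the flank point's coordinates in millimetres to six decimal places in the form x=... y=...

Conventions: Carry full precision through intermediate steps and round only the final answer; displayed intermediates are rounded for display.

x=105.280279 y=0.112697

class = single-mesh tooth geometry [base-circle involute, m = 2.763, 79T]
pitch radius r_p = m·N/2 = 2.763·79/2 = 109.138500
base radius r_b = r_p·cos α = 109.138500·cos 17.402° = 104.143219
roll angle φ = 8.490° = 0.14817845 rad
x = r_b·(cos φ + φ·sin φ) = 105.280279
y = r_b·(sin φ − φ·cos φ) = 0.112697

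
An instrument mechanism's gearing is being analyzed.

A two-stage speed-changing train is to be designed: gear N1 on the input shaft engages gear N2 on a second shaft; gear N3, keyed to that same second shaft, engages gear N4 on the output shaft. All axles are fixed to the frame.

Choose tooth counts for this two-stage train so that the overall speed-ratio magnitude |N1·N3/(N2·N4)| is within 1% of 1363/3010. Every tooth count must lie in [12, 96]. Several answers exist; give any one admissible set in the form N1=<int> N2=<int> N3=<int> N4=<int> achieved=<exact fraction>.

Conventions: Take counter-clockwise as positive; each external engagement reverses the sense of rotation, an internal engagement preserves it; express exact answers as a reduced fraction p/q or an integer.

class = fixed-axis compound train [2-stage, 1363/3010 wanted]
target = 1363/3010 in lowest terms: an exact hit needs N1·N3 = k·1363 and N2·N4 = k·3010 for one integer k, every count in [12, 96]; additionally prefer no 1:1 stage (N1 ≠ N2, N3 ≠ N4)
k = 1: N1·N3 = 1363 = 29·47, N2·N4 = 3010 = 35·86
achieved = 29·47/(35·86) = 1363/3010; |achieved − target| = 0 ≤ 1363/301000 ✓

N1=29 N2=35 N3=47 N4=86 achieved=1363/3010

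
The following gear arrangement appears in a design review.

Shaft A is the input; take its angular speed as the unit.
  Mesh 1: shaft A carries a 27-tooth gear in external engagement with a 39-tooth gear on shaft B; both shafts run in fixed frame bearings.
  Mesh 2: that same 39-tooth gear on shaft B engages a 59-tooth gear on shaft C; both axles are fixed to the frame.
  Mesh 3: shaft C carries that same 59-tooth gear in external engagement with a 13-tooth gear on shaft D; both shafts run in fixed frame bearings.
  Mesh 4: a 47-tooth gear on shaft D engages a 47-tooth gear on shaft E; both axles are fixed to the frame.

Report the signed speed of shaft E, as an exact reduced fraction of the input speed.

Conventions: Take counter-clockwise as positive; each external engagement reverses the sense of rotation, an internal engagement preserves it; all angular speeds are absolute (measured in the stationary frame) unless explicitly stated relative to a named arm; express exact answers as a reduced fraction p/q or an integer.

4-mesh fixed-axis compound train (all bearings frame-fixed)
mesh 1 [27T→39T]: |ω|/ω_in = 1×27/39 = 9/13, sense flips to −
mesh 2 [39T→59T]: |ω|/ω_in = (9/13)×39/59 = 27/59, sense flips to +
mesh 3 [59T→13T]: |ω|/ω_in = (27/59)×59/13 = 27/13, sense flips to −
mesh 4 [47T→47T]: |ω|/ω_in = (27/13)×47/47 = 27/13, sense flips to +
signed output speed (× input speed) = 27/13

27/13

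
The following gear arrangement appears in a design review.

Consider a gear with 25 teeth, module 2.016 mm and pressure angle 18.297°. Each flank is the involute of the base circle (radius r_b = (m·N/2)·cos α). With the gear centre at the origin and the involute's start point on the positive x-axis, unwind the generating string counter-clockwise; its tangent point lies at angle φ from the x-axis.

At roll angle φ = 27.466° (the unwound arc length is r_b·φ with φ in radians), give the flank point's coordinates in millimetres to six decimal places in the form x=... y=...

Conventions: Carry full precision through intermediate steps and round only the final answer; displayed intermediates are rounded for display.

x=26.519071 y=0.858525

recognized (one wheel, involute flank): single-mesh tooth geometry, m = 2.016, N = 25
pitch radius r_p = m·N/2 = 2.016·25/2 = 25.200000
base radius r_b = r_p·cos α = 25.200000·cos 18.297° = 23.925936
roll angle φ = 27.466° = 0.47937213 rad
x = r_b·(cos φ + φ·sin φ) = 26.519071
y = r_b·(sin φ − φ·cos φ) = 0.858525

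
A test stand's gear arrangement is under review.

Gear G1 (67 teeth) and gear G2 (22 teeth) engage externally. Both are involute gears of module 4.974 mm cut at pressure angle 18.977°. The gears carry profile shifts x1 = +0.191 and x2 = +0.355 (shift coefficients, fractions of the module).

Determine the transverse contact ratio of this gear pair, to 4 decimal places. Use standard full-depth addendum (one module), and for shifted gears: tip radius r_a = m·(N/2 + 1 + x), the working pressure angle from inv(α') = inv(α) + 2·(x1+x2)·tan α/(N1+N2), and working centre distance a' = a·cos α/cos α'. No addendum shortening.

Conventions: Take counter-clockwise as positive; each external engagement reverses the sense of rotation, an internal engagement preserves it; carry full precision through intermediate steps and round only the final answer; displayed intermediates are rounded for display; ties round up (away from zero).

1.6166

topology: single-mesh involute geometry — m = 4.974, 67T/22T pair
base radii: r_b1 = 157.572579, r_b2 = 51.740250
tip radii: r_a1 = 172.553034, r_a2 = 61.453770
inv(α') = inv(18.977°) + 2·(+0.191+0.355)·tan α/(67+22) = 0.01688680  ⇒  α' = 20.82020°
a' = a·cos α / cos α' = 221.3430·cos 18.977°/cos 20.82020° = 223.935733
action lengths: √(r_a1²−r_b1²) = 70.323765, √(r_a2²−r_b2²) = 33.158896
base pitch p_b = π·m·cos α = 14.776981
CR = (70.323765 + 33.158896 − 223.935733·sin 20.82020°)/14.776981 = 1.616551
contact ratio ≈ 1.6166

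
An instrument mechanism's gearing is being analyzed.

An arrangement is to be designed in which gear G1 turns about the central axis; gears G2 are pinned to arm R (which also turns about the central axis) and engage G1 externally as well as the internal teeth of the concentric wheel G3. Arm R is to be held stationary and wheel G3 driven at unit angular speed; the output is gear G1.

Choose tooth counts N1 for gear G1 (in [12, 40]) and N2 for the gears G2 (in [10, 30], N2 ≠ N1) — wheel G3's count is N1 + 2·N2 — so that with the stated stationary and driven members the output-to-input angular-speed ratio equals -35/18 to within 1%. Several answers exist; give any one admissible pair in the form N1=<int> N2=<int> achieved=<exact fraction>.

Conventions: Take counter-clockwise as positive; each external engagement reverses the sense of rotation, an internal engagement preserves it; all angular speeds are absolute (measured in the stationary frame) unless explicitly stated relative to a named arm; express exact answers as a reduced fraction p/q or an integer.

design class (target -35/18): planetary set
Willis with ω_arm = 0: ω_sun/ω_ring = −N3/N1; set equal to -35/18  ⇒  N3/N1 = −(-35/18) = 35/18
N3 = N1 + 2·N2  ⇒  N2/N1 = (N3/N1 − 1)/2 = (35/18 − 1)/2 = 17/36
smallest multiple with N1 ≥ 12 and N2 ≥ 10: k = 1  ⇒  N1 = 1·36 = 36, N2 = 1·17 = 17 (N1 ≤ 40, N2 ≤ 30, N2 ≠ N1 ✓), N3 = 36 + 2·17 = 70
check: −N3/N1 with N1 = 36, N3 = 70 gives -35/18; |achieved − target| = 0 ≤ 7/360 ✓

N1=36 N2=17 achieved=-35/18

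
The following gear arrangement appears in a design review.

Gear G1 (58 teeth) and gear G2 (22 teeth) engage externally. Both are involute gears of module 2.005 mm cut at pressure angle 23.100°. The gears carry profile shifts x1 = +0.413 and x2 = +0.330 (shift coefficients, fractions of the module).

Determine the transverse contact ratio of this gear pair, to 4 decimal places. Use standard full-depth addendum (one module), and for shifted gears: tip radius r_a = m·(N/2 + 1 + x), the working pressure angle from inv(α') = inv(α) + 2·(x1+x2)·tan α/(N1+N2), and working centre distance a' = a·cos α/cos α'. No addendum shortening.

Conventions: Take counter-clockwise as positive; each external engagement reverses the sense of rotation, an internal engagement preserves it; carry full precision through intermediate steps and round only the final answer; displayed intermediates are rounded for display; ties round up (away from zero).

topology: single-mesh involute geometry — m = 2.005, 58T/22T pair
base radii: r_b1 = 53.483021, r_b2 = 20.286663
tip radii: r_a1 = 60.978065, r_a2 = 24.721650
inv(α') = inv(23.100°) + 2·(+0.413+0.330)·tan α/(58+22) = 0.03128800  ⇒  α' = 25.34056°
a' = a·cos α / cos α' = 80.2000·cos 23.100°/cos 25.34056° = 81.623515
action lengths: √(r_a1²−r_b1²) = 29.289774, √(r_a2²−r_b2²) = 14.128386
base pitch p_b = π·m·cos α = 5.793857
CR = (29.289774 + 14.128386 − 81.623515·sin 25.34056°)/5.793857 = 1.464219
contact ratio ≈ 1.4642

1.4642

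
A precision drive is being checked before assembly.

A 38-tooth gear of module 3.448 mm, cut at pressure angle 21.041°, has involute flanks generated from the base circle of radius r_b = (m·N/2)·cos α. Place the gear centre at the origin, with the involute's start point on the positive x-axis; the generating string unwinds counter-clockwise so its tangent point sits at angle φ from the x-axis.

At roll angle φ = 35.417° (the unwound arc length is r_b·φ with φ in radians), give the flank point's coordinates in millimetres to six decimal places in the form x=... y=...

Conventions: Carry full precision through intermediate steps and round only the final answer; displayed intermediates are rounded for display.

topology: single-mesh involute geometry — m = 3.448, N = 38
pitch radius r_p = m·N/2 = 3.448·38/2 = 65.512000
base radius r_b = r_p·cos α = 65.512000·cos 21.041° = 61.143905
roll angle φ = 35.417° = 0.61814326 rad
x = r_b·(cos φ + φ·sin φ) = 71.733059
y = r_b·(sin φ − φ·cos φ) = 4.632477

x=71.733059 y=4.632477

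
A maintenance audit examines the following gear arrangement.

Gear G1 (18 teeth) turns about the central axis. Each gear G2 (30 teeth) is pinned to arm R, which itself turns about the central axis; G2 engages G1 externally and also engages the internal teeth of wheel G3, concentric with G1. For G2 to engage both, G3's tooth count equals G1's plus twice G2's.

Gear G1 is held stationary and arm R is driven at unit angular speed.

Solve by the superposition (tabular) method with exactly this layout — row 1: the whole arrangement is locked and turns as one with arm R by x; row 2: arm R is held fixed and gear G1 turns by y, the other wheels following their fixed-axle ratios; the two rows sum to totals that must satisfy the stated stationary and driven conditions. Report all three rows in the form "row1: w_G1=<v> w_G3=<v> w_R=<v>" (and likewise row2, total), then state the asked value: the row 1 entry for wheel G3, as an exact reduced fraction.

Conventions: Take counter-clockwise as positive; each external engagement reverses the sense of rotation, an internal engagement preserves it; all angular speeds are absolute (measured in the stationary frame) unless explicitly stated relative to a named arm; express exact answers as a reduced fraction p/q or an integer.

row1: w_G1=1 w_G3=1 w_R=1
row2: w_G1=-1 w_G3=3/13 w_R=0
total: w_G1=0 w_G3=16/13 w_R=1
asked value: 1

recognized (axles ride arm R): planetary set, 18/30/78 teeth
row 1 — lock + rotate with arm: ω_sun = ω_ring = ω_arm = x
row 2 (arm held, sun turns y): ω_ring = −(18/78)·y, ω_arm = 0
boundary: total ω_sun = x + y = 0 and total ω_arm = x = 1  ⇒  y = -1, x = 1
row 2 ring = −(18/78)·(-1) = 3/13
totals (row 1 + row 2): sun 1 + (-1) = 0, ring 1 + 3/13 = 16/13, arm 1 + 0 = 1
asked cell (row1, ring) = 1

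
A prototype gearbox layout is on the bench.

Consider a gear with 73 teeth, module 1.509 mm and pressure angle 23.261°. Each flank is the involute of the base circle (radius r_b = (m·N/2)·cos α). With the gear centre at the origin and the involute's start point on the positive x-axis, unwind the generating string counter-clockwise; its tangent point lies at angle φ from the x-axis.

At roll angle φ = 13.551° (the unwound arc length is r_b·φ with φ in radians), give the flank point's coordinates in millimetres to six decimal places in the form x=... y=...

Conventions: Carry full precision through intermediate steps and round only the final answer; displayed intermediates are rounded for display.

x=51.996978 y=0.221900

topology: single-mesh involute geometry — m = 1.509, N = 73
pitch radius r_p = m·N/2 = 1.509·73/2 = 55.078500
base radius r_b = r_p·cos α = 55.078500·cos 23.261° = 50.601467
roll angle φ = 13.551° = 0.23650957 rad
x = r_b·(cos φ + φ·sin φ) = 51.996978
y = r_b·(sin φ − φ·cos φ) = 0.221900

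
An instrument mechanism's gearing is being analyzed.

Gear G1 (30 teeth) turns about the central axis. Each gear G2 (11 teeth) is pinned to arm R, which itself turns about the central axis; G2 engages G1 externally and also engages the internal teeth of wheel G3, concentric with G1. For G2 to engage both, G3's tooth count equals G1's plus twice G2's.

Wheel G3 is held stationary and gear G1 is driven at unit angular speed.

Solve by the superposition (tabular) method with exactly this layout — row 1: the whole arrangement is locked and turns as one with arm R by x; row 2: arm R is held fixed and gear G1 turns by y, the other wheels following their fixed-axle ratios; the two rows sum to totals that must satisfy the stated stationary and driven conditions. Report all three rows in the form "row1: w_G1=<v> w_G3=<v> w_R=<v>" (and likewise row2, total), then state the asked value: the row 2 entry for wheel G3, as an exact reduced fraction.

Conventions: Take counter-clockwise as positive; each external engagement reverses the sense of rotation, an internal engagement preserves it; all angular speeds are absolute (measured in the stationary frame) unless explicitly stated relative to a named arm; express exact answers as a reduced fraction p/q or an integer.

row1: w_G1=15/41 w_G3=15/41 w_R=15/41
row2: w_G1=26/41 w_G3=-15/41 w_R=0
total: w_G1=1 w_G3=0 w_R=15/41
asked value: -15/41

topology: planetary set — G1 30T / G2 11T / G3 52T, arm = carrier (Willis)
row 1: whole set turns with the arm by x
row 2: sun turns y, ring = −(30/52)·y, arm 0
boundary: total ω_ring = x − (30/52)·y = 0 and total ω_sun = x + y = 1  ⇒  y = 26/41, x = 15/41
row 2 ring = −(30/52)·26/41 = -15/41
totals (row 1 + row 2): sun 15/41 + 26/41 = 1, ring 15/41 + (-15/41) = 0, arm 15/41 + 0 = 15/41
asked cell (row2, ring) = -15/41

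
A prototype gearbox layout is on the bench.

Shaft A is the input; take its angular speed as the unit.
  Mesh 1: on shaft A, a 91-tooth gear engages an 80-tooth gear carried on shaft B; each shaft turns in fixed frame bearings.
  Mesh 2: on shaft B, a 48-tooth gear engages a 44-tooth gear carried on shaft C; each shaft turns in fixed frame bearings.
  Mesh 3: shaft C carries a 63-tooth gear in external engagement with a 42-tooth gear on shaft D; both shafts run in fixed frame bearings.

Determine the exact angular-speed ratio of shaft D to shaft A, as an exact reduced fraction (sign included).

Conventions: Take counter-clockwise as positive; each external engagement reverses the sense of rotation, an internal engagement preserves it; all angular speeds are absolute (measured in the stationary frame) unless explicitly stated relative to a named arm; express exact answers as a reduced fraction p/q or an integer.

class = fixed-axis compound train [3 meshes; 3 ratios multiply, 3 sense flips]
mesh 1 [91T→80T]: running ratio 91/80, sense −
mesh 2 [48T→44T]: running ratio 273/220, sense +
mesh 3 [63T→42T]: running ratio 819/440, sense −
ω_out/ω_in = -819/440

-819/440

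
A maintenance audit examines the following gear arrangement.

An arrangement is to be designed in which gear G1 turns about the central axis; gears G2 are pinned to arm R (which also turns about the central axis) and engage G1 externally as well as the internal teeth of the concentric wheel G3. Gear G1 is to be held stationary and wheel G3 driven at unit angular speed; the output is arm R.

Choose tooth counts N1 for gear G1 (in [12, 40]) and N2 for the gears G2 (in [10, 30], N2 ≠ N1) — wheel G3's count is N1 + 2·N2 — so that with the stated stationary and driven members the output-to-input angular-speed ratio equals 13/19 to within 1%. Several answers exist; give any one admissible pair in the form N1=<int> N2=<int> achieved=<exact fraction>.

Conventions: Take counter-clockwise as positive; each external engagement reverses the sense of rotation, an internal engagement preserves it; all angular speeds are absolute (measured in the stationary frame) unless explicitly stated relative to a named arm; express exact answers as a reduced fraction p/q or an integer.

N1=24 N2=14 achieved=13/19

topology: planetary set — design target 13/19, arm = carrier (Willis)
Willis with ω_sun = 0: ω_arm/ω_ring = N3/(N1+N3); set equal to 13/19  ⇒  N3/N1 = (13/19)/(1 − 13/19) = 13/6
N3 = N1 + 2·N2  ⇒  N2/N1 = (N3/N1 − 1)/2 = (13/6 − 1)/2 = 7/12
smallest multiple with N1 ≥ 12 and N2 ≥ 10: k = 2  ⇒  N1 = 2·12 = 24, N2 = 2·7 = 14 (N1 ≤ 40, N2 ≤ 30, N2 ≠ N1 ✓), N3 = 24 + 2·14 = 52
check: N3/(N1+N3) with N1 = 24, N3 = 52 gives 13/19; |achieved − target| = 0 ≤ 13/1900 ✓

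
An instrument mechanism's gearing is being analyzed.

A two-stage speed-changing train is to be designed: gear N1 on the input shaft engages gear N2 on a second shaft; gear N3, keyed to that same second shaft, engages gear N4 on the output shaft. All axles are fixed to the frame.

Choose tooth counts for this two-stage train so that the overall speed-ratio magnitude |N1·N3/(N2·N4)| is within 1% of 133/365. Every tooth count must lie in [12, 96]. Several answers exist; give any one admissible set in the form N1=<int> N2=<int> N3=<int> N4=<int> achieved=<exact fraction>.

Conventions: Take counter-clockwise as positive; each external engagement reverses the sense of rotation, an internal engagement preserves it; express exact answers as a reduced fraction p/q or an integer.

N1=19 N2=15 N3=21 N4=73 achieved=133/365

class = fixed-axis compound train [2-stage, 133/365 wanted]
target = 133/365 in lowest terms: an exact hit needs N1·N3 = k·133 and N2·N4 = k·365 for one integer k, every count in [12, 96]; additionally prefer no 1:1 stage (N1 ≠ N2, N3 ≠ N4)
k = 1…2: no 1:1-free in-range split of k·133 and k·365 into factor pairs; take k = 3
k = 3: N1·N3 = 399 = 19·21, N2·N4 = 1095 = 15·73
achieved = 19·21/(15·73) = 133/365; |achieved − target| = 0 ≤ 133/36500 ✓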